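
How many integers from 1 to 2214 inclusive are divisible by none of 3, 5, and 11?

1074

Apply inclusion-exclusion:
floor(2214/3) + floor(2214/5) + floor(2214/11) − floor(2214/15) − floor(2214/33) − floor(2214/55) + floor(2214/165) = 738 + 442 + 201 − 147 − 67 − 40 + 13 = 1140
2214 − 1140 = 1074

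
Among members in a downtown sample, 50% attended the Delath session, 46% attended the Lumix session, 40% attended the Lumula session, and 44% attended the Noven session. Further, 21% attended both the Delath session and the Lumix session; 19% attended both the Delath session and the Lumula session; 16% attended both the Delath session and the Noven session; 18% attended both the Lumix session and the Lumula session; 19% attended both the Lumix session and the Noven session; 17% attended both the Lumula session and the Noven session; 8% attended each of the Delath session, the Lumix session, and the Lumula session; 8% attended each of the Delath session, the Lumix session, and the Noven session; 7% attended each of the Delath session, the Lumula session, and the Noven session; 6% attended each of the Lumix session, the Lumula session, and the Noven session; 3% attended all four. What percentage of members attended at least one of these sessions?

P(≥1) = 50 + 46 + 40 + 44 − 21 − 19 − 16 − 18 − 19 − 17 + 8 + 8 + 7 + 6 − 3 = 96%

96%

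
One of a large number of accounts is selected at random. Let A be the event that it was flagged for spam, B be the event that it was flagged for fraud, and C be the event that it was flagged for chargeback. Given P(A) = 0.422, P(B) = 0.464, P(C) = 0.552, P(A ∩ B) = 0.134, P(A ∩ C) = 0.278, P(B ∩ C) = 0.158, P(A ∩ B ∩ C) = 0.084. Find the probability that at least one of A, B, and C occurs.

By inclusion–exclusion:
P(A ∪ B ∪ C) = 0.422 + 0.464 + 0.552 − 0.134 − 0.278 − 0.158 + 0.084 = 0.952

0.952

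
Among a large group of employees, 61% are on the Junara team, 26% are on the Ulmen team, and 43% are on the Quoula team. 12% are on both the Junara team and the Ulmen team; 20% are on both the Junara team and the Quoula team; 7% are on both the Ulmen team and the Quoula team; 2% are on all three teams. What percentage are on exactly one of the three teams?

P(exactly one) = 61 + 26 + 43 − 2·12 − 2·20 − 2·7 + 3·2 = 58%

58%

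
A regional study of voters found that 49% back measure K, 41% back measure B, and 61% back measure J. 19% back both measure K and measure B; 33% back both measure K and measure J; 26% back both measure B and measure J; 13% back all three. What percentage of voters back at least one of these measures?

86%

By inclusion–exclusion:
P(≥1) = 49 + 41 + 61 − 19 − 33 − 26 + 13 = 86%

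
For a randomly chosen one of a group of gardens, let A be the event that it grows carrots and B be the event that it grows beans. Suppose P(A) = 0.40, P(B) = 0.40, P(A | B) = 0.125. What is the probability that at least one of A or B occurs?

P(A ∩ B) = P(B)·P(A|B) = 0.40 × 0.125 = 0.05
Inclusion–exclusion gives
P(A ∪ B) = 0.40 + 0.40 − 0.05 = 0.75

0.75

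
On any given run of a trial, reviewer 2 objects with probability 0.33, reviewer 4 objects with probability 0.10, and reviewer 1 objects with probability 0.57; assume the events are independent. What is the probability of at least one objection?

P(none) = (1 − 0.33) × (1 − 0.10) × (1 − 0.57) = 0.67 × 0.90 × 0.43 = 0.25929
P(at least one) = 1 − 0.25929 = 0.74071

0.74071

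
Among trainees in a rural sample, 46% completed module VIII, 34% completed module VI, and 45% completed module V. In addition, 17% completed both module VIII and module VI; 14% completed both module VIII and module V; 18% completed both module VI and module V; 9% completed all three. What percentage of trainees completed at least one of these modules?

85%

Inclusion–exclusion gives
P(at least one) = 46 + 34 + 45 − 17 − 14 − 18 + 9 = 85%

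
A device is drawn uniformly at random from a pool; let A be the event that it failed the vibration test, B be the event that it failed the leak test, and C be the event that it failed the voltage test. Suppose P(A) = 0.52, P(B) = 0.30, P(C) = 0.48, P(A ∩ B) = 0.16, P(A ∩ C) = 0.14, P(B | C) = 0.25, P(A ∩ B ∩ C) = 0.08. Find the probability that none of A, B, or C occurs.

P(B ∩ C) = P(C)·P(B|C) = 0.48 × 0.25 = 0.12
Apply inclusion-exclusion:
P(A ∪ B ∪ C) = 0.52 + 0.30 + 0.48 − 0.16 − 0.14 − 0.12 + 0.08 = 0.96
P(none) = 1 − 0.96 = 0.04

0.04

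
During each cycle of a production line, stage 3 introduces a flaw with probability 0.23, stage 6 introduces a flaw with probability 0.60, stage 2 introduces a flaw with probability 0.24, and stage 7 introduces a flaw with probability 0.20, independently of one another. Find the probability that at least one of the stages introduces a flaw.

0.812736

P(none) = (1 − 0.23) × (1 − 0.60) × (1 − 0.24) × (1 − 0.20) = 0.77 × 0.40 × 0.76 × 0.80 = 0.187264
P(at least one) = 1 − 0.187264 = 0.812736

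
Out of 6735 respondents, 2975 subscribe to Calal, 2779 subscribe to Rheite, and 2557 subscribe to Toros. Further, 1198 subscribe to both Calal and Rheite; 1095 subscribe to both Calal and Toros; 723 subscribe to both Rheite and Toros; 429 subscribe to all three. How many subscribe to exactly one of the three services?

3566

|exactly one| = 2975 + 2779 + 2557 − 2·1198 − 2·1095 − 2·723 + 3·429 = 3566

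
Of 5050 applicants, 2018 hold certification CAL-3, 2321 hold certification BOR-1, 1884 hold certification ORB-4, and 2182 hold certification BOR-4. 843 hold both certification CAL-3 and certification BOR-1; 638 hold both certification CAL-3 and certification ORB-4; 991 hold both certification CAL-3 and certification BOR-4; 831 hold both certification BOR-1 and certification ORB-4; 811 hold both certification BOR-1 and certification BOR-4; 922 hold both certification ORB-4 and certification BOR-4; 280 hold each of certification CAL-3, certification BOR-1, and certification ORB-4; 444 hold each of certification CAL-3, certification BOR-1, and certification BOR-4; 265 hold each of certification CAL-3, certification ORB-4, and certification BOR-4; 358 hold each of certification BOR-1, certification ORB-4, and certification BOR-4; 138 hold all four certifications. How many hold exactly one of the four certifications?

1822

N(exactly one) = 2018 + 2321 + 1884 + 2182 − 2·843 − 2·638 − 2·991 − 2·831 − 2·811 − 2·922 + 3·280 + 3·444 + 3·265 + 3·358 − 4·138 = 1822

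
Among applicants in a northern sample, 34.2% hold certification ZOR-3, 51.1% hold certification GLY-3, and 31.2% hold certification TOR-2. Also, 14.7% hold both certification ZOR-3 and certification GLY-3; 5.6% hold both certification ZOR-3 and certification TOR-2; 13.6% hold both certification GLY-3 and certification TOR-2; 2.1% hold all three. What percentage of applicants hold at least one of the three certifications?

By inclusion–exclusion:
P(≥1) = 34.2 + 51.1 + 31.2 − 14.7 − 5.6 − 13.6 + 2.1 = 84.7%

84.7%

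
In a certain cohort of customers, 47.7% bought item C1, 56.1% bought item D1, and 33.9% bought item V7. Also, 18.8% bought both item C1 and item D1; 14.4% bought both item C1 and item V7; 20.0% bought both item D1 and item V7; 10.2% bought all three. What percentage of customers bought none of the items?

Apply inclusion-exclusion:
P(union) = 47.7 + 56.1 + 33.9 − 18.8 − 14.4 − 20.0 + 10.2 = 94.7%
P(none) = 100% − 94.7% = 5.3%

5.3%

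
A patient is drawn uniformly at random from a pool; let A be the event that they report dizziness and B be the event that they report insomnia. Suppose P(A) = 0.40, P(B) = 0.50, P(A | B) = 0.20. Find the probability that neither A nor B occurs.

P(A ∩ B) = P(B)·P(A|B) = 0.50 × 0.20 = 0.10
P(A ∪ B) = 0.40 + 0.50 − 0.10 = 0.80
P(none) = 1 − 0.80 = 0.20

0.20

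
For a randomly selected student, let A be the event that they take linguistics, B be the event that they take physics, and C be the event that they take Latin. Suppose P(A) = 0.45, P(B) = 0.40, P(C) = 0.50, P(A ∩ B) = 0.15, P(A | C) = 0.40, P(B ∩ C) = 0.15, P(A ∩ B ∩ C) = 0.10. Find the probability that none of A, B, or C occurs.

0.05

P(A ∩ C) = P(C)·P(A|C) = 0.50 × 0.40 = 0.20
P(A ∪ B ∪ C) = 0.45 + 0.40 + 0.50 − 0.15 − 0.20 − 0.15 + 0.10 = 0.95
P(none) = 1 − 0.95 = 0.05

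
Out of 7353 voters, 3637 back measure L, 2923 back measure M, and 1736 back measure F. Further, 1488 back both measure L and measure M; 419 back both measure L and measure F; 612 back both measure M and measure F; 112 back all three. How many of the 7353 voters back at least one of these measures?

5889

|union| = 3637 + 2923 + 1736 − 1488 − 419 − 612 + 112 = 5889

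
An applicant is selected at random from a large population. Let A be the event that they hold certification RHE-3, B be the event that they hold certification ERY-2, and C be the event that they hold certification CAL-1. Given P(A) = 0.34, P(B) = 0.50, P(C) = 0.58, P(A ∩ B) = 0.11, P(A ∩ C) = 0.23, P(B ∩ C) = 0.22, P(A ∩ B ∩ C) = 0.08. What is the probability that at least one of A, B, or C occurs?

0.94

Apply inclusion-exclusion:
P(A ∪ B ∪ C) = 0.34 + 0.50 + 0.58 − 0.11 − 0.23 − 0.22 + 0.08 = 0.94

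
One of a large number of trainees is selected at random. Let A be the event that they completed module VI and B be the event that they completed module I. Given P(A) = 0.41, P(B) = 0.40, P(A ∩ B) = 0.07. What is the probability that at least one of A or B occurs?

By inclusion–exclusion:
P(A ∪ B) = 0.41 + 0.40 − 0.07 = 0.74

0.74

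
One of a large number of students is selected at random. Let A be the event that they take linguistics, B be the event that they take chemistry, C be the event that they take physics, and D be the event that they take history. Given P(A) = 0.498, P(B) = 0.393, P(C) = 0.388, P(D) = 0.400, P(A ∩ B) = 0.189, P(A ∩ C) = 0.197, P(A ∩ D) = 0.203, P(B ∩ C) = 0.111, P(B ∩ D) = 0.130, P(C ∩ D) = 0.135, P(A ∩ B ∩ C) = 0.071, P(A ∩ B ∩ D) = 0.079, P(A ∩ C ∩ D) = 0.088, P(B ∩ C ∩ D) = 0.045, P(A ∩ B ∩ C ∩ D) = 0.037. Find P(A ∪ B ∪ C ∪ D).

P(A ∪ B ∪ C ∪ D) = 0.498 + 0.393 + 0.388 + 0.400 − 0.189 − 0.197 − 0.203 − 0.111 − 0.130 − 0.135 + 0.071 + 0.079 + 0.088 + 0.045 − 0.037 = 0.960

0.960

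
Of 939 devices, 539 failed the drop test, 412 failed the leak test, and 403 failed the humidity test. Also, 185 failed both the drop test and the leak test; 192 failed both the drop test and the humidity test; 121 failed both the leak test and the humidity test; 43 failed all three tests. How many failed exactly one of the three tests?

487

Using the inclusion–exclusion count for exactly one event:
|exactly one| = 539 + 412 + 403 − 2·185 − 2·192 − 2·121 + 3·43 = 487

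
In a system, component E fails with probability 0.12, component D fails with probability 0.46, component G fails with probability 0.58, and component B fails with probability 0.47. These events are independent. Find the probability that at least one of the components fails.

0.89422048

P(none) = (1 − 0.12) × (1 − 0.46) × (1 − 0.58) × (1 − 0.47) = 0.88 × 0.54 × 0.42 × 0.53 = 0.10577952
P(at least one) = 1 − 0.10577952 = 0.89422048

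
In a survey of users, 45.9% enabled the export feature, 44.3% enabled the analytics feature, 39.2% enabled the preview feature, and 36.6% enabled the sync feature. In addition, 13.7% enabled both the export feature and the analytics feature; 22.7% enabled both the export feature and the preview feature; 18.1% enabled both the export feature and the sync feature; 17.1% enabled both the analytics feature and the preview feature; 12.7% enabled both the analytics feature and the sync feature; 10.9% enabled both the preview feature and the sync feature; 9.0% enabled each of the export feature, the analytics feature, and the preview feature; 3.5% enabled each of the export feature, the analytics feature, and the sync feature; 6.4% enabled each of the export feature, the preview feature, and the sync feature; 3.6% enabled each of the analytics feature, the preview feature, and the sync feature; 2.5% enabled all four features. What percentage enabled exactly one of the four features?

33.1%

By inclusion–exclusion (exactly-one form):
P(exactly one) = 45.9 + 44.3 + 39.2 + 36.6 − 2·13.7 − 2·22.7 − 2·18.1 − 2·17.1 − 2·12.7 − 2·10.9 + 3·9.0 + 3·3.5 + 3·6.4 + 3·3.6 − 4·2.5 = 33.1%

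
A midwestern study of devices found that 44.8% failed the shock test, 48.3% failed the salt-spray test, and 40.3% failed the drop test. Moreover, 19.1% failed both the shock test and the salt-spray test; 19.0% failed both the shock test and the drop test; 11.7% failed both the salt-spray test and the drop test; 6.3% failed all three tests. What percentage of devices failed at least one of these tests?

Apply inclusion-exclusion:
P(union) = 44.8 + 48.3 + 40.3 − 19.1 − 19.0 − 11.7 + 6.3 = 89.9%

89.9%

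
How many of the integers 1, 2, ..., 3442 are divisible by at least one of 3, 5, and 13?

1147 + 688 + 264 − 229 − 88 − 52 + 17 = 1747

1747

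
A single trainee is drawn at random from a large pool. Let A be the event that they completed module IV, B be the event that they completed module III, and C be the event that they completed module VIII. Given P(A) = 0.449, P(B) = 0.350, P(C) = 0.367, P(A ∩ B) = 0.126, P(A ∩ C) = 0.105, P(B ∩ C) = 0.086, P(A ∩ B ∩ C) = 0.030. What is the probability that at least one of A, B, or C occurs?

P(A ∪ B ∪ C) = 0.449 + 0.350 + 0.367 − 0.126 − 0.105 − 0.086 + 0.030 = 0.879

0.879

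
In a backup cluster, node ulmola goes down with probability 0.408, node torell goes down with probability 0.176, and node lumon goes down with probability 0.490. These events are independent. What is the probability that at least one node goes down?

Independence gives P(none) = ∏(1 − pᵢ).
P(none) = (1 − 0.408) × (1 − 0.176) × (1 − 0.490) = 0.592 × 0.824 × 0.510 = 0.24878208
P(at least one) = 1 − 0.24878208 = 0.75121792

0.75121792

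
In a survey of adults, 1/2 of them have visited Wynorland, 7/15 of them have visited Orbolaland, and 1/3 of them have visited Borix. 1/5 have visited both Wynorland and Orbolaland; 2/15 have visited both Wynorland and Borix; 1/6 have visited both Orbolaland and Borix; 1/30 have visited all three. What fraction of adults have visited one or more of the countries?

Apply inclusion-exclusion:
P(at least one) = 1/2 + 7/15 + 1/3 − 1/5 − 2/15 − 1/6 + 1/30 = 5/6

5/6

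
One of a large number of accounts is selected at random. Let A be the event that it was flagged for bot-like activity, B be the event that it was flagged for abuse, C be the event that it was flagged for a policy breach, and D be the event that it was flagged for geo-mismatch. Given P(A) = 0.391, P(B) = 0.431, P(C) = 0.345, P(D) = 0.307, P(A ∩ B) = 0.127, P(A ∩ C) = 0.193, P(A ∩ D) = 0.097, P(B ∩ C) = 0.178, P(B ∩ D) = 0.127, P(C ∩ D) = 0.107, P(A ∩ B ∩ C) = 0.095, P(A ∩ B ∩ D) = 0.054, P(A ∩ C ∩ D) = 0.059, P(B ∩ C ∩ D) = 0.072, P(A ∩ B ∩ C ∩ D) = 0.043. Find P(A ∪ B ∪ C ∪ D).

0.882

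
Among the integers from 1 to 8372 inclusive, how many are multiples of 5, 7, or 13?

3073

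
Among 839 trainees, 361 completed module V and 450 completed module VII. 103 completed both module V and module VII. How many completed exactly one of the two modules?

605

|exactly one| = 361 + 450 − 2·103 = 605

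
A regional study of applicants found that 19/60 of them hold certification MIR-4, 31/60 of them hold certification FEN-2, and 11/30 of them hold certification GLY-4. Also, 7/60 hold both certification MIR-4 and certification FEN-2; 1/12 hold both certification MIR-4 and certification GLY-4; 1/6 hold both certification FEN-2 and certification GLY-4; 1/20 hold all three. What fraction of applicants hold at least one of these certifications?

53/60

P(union) = 19/60 + 31/60 + 11/30 − 7/60 − 1/12 − 1/6 + 1/20 = 53/60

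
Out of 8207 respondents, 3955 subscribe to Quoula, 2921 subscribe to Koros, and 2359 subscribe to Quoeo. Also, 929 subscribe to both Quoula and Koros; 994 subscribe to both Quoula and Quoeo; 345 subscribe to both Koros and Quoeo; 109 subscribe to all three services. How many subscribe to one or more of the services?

7076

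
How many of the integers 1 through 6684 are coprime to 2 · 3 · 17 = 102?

2097

By inclusion-exclusion,
⌊6684/2⌋ + ⌊6684/3⌋ + ⌊6684/17⌋ − ⌊6684/6⌋ − ⌊6684/34⌋ − ⌊6684/51⌋ + ⌊6684/102⌋ = 3342 + 2228 + 393 − 1114 − 196 − 131 + 65 = 4587
6684 − 4587 = 2097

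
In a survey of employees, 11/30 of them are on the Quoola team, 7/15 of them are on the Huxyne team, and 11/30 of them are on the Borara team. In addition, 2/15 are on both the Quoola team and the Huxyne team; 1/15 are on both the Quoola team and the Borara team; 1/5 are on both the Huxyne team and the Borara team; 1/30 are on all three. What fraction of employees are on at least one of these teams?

5/6

P(union) = 11/30 + 7/15 + 11/30 − 2/15 − 1/15 − 1/5 + 1/30 = 5/6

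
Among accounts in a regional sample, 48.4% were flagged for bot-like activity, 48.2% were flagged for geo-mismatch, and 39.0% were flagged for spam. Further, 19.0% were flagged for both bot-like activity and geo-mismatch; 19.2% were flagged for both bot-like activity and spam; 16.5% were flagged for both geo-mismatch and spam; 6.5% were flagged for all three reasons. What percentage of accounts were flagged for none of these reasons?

12.6%

P(at least one) = 48.4 + 48.2 + 39.0 − 19.0 − 19.2 − 16.5 + 6.5 = 87.4%
P(none) = 100% − 87.4% = 12.6%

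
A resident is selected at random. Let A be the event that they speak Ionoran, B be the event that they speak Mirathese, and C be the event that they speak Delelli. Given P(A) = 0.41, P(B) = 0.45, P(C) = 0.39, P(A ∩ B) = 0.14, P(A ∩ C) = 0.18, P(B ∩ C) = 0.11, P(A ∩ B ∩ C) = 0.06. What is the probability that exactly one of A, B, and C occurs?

0.57

Using the inclusion–exclusion count for exactly one event:
P(exactly one) = 0.41 + 0.45 + 0.39 − 2·0.14 − 2·0.18 − 2·0.11 + 3·0.06 = 0.57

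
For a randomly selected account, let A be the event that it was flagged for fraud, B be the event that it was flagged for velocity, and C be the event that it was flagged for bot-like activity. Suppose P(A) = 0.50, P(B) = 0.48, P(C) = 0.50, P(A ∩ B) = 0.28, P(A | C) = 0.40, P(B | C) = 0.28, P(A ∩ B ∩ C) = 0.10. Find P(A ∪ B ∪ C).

P(A ∩ C) = P(C)·P(A|C) = 0.50 × 0.40 = 0.20
P(B ∩ C) = P(C)·P(B|C) = 0.50 × 0.28 = 0.14
Apply inclusion-exclusion:
P(A ∪ B ∪ C) = 0.50 + 0.48 + 0.50 − 0.28 − 0.20 − 0.14 + 0.10 = 0.96

0.96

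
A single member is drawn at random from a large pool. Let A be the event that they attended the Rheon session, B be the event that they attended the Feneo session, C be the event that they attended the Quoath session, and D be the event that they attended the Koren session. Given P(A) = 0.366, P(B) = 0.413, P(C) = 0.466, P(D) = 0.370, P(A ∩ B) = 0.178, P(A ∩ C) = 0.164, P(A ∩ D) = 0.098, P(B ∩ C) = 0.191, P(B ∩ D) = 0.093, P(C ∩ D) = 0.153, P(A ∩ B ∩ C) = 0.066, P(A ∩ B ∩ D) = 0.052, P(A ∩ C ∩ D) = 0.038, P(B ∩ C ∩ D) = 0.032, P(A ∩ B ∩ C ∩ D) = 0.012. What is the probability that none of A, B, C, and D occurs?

P(A ∪ B ∪ C ∪ D) = 0.366 + 0.413 + 0.466 + 0.370 − 0.178 − 0.164 − 0.098 − 0.191 − 0.093 − 0.153 + 0.066 + 0.052 + 0.038 + 0.032 − 0.012 = 0.914
P(none) = 1 − 0.914 = 0.086

0.086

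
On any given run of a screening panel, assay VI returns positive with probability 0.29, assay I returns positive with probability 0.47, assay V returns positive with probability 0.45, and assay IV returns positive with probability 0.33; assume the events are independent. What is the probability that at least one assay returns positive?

0.86133345

P(none) = (1 − 0.29) × (1 − 0.47) × (1 − 0.45) × (1 − 0.33) = 0.71 × 0.53 × 0.55 × 0.67 = 0.13866655
P(at least one) = 1 − 0.13866655 = 0.86133345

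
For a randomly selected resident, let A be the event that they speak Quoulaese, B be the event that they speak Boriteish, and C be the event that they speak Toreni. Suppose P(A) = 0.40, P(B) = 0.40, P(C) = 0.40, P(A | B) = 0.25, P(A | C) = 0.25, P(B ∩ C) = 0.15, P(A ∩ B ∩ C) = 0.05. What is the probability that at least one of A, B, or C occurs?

P(A ∩ B) = P(B)·P(A|B) = 0.40 × 0.25 = 0.10
P(A ∩ C) = P(C)·P(A|C) = 0.40 × 0.25 = 0.10
P(A ∪ B ∪ C) = 0.40 + 0.40 + 0.40 − 0.10 − 0.10 − 0.15 + 0.05 = 0.90

0.90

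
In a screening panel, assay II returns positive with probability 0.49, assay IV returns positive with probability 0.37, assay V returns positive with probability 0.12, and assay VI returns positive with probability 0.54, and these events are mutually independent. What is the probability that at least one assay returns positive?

0.86993776

P(none) = (1 − 0.49) × (1 − 0.37) × (1 − 0.12) × (1 − 0.54) = 0.51 × 0.63 × 0.88 × 0.46 = 0.13006224
P(at least one) = 1 − 0.13006224 = 0.86993776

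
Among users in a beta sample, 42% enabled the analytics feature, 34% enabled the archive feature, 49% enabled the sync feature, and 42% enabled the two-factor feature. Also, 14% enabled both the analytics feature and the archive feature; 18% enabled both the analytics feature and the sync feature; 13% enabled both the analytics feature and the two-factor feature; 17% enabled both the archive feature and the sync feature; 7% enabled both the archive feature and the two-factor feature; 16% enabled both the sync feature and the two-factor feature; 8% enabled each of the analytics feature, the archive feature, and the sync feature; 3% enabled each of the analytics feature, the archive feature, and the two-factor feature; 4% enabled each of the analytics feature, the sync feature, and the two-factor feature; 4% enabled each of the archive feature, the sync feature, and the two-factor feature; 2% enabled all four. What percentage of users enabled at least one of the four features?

99%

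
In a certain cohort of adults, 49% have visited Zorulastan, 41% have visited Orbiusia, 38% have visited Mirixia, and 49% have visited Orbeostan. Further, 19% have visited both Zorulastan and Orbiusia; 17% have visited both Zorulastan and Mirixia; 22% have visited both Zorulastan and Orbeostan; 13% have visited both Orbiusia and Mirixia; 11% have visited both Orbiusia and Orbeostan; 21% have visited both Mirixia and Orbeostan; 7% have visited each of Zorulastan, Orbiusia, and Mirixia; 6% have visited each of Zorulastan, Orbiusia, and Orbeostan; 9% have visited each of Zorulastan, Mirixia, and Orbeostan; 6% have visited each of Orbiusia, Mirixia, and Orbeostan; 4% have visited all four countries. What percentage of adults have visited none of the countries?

Apply inclusion-exclusion:
P(union) = 49 + 41 + 38 + 49 − 19 − 17 − 22 − 13 − 11 − 21 + 7 + 6 + 9 + 6 − 4 = 98%
P(none) = 100% − 98% = 2%

2%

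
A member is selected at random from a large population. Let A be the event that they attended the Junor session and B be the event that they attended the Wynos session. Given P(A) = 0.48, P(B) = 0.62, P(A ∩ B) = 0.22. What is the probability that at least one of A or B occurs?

0.88

Using inclusion–exclusion:
P(A ∪ B) = 0.48 + 0.62 − 0.22 = 0.88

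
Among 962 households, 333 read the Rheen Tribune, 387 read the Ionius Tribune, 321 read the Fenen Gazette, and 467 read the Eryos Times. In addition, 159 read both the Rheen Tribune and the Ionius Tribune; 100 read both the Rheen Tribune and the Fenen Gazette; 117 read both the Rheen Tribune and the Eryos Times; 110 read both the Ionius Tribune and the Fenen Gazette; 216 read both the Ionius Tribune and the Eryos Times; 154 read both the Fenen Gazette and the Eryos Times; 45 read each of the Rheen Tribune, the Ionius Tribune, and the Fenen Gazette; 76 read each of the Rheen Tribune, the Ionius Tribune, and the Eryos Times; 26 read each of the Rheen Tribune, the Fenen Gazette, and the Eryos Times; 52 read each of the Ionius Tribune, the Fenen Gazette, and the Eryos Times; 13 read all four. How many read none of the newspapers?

124

|at least one| = 333 + 387 + 321 + 467 − 159 − 100 − 117 − 110 − 216 − 154 + 45 + 76 + 26 + 52 − 13 = 838
None: 962 − 838 = 124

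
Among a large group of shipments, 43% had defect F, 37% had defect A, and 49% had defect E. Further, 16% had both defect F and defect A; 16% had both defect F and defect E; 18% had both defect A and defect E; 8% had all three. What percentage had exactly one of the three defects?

Using the inclusion–exclusion count for exactly one event:
P(exactly one) = 43 + 37 + 49 − 2·16 − 2·16 − 2·18 + 3·8 = 53%

53%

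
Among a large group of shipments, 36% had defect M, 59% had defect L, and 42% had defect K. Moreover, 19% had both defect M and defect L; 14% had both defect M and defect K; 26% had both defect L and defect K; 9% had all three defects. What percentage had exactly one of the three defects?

By inclusion–exclusion (exactly-one form):
P(exactly one) = 36 + 59 + 42 − 2·19 − 2·14 − 2·26 + 3·9 = 46%

46%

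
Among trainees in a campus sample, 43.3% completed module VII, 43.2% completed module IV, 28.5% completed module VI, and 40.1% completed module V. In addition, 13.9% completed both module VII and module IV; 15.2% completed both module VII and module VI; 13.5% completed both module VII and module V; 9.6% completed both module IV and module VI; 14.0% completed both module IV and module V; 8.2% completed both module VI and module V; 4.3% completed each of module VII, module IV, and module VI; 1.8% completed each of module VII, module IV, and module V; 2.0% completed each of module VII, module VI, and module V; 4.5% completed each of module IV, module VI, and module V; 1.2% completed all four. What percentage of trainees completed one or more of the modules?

92.1%

Apply inclusion-exclusion:
P(≥1) = 43.3 + 43.2 + 28.5 + 40.1 − 13.9 − 15.2 − 13.5 − 9.6 − 14.0 − 8.2 + 4.3 + 1.8 + 2.0 + 4.5 − 1.2 = 92.1%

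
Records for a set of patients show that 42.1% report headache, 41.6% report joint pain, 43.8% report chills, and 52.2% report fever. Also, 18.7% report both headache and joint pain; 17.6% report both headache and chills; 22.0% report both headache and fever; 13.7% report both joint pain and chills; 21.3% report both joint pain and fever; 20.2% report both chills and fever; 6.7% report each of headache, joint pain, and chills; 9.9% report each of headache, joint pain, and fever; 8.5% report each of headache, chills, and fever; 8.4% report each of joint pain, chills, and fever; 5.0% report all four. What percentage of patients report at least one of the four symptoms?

Apply inclusion-exclusion:
P(at least one) = 42.1 + 41.6 + 43.8 + 52.2 − 18.7 − 17.6 − 22.0 − 13.7 − 21.3 − 20.2 + 6.7 + 9.9 + 8.5 + 8.4 − 5.0 = 94.7%

94.7%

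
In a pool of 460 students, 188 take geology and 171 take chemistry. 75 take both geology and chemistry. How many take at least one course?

Using inclusion–exclusion:
N(≥1) = 188 + 171 − 75 = 284

284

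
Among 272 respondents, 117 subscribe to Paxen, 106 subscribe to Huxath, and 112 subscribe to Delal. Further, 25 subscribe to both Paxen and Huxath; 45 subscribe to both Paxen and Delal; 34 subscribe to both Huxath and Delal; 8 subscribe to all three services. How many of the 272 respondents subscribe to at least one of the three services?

239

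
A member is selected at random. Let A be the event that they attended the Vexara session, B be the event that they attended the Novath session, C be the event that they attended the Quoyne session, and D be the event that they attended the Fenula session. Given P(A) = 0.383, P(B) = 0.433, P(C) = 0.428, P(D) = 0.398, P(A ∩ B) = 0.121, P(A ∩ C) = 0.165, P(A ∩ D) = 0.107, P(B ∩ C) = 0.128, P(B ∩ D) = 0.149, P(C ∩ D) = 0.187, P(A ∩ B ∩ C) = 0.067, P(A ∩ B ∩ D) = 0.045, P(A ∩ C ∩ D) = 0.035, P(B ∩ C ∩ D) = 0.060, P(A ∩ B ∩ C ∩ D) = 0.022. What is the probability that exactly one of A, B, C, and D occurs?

Using the inclusion–exclusion count for exactly one event:
P(exactly one) = 0.383 + 0.433 + 0.428 + 0.398 − 2·0.121 − 2·0.165 − 2·0.107 − 2·0.128 − 2·0.149 − 2·0.187 + 3·0.067 + 3·0.045 + 3·0.035 + 3·0.060 − 4·0.022 = 0.461

0.461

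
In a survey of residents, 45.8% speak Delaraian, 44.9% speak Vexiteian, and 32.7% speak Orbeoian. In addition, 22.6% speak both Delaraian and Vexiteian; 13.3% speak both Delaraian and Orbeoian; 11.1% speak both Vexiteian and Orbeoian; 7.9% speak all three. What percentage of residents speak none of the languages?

By inclusion–exclusion:
P(at least one) = 45.8 + 44.9 + 32.7 − 22.6 − 13.3 − 11.1 + 7.9 = 84.3%
P(none) = 100% − 84.3% = 15.7%

15.7%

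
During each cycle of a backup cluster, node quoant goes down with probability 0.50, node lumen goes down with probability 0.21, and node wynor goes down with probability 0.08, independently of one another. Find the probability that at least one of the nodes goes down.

0.6366

Independence gives P(none) = ∏(1 − pᵢ).
P(none) = (1 − 0.50) × (1 − 0.21) × (1 − 0.08) = 0.50 × 0.79 × 0.92 = 0.3634
P(at least one) = 1 − 0.3634 = 0.6366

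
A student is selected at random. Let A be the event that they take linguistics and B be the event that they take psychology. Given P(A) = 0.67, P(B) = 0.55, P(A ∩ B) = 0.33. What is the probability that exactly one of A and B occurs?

0.56

P(exactly one) = 0.67 + 0.55 − 2·0.33 = 0.56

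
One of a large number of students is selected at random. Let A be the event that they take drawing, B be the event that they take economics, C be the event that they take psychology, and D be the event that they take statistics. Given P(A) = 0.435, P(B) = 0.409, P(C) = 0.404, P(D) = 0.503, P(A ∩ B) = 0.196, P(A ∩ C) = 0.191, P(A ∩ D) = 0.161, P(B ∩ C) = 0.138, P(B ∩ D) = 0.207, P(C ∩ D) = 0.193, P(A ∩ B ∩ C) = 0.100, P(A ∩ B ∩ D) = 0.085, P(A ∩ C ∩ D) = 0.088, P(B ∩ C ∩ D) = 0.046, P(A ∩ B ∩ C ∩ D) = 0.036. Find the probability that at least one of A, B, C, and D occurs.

P(A ∪ B ∪ C ∪ D) = 0.435 + 0.409 + 0.404 + 0.503 − 0.196 − 0.191 − 0.161 − 0.138 − 0.207 − 0.193 + 0.100 + 0.085 + 0.088 + 0.046 − 0.036 = 0.948

0.948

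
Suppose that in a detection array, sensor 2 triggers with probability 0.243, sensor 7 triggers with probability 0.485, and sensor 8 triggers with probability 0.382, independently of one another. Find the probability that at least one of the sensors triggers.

P(none) = (1 − 0.243) × (1 − 0.485) × (1 − 0.382) = 0.757 × 0.515 × 0.618 = 0.24093039
P(at least one) = 1 − 0.24093039 = 0.75906961

0.75906961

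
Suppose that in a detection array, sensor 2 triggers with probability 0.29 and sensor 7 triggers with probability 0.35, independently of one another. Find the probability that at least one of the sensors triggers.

P(none) = (1 − 0.29) × (1 − 0.35) = 0.71 × 0.65 = 0.4615
P(at least one) = 1 − 0.4615 = 0.5385

0.5385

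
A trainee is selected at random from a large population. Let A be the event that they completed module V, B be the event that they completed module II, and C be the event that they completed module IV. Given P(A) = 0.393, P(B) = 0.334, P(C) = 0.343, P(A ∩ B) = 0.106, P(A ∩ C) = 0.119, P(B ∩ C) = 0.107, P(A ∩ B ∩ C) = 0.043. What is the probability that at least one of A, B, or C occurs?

0.781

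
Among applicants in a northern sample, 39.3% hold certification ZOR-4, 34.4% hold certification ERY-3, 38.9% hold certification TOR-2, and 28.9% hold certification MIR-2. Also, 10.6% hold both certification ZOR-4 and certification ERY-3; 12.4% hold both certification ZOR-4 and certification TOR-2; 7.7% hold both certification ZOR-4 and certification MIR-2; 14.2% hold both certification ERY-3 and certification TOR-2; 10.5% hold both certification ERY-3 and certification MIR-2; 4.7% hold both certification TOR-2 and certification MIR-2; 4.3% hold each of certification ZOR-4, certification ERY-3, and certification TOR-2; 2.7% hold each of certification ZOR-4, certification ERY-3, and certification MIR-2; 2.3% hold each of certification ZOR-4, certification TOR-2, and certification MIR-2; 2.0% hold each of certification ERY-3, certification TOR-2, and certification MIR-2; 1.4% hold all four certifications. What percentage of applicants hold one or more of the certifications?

Using inclusion–exclusion:
P(≥1) = 39.3 + 34.4 + 38.9 + 28.9 − 10.6 − 12.4 − 7.7 − 14.2 − 10.5 − 4.7 + 4.3 + 2.7 + 2.3 + 2.0 − 1.4 = 91.3%

91.3%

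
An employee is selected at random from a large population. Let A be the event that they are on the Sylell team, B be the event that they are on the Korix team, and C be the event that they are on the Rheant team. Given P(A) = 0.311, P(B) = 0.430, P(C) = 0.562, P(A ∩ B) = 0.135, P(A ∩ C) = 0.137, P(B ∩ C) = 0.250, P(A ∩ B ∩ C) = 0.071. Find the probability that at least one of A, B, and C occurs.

0.852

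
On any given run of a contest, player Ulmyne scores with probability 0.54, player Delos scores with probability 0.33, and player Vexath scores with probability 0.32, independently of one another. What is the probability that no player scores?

0.209576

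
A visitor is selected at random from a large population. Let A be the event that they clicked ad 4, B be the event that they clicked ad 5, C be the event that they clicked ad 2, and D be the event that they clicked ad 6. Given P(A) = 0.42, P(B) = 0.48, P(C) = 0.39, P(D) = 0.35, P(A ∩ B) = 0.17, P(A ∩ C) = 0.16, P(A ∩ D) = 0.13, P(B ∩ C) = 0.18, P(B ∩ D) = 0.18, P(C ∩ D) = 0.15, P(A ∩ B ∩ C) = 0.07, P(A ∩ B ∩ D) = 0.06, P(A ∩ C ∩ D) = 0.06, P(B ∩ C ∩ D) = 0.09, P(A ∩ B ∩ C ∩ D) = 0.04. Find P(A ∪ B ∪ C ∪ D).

0.91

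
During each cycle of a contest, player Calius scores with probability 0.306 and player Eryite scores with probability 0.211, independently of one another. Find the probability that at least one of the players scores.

Independence gives P(none) = ∏(1 − pᵢ).
P(none) = (1 − 0.306) × (1 − 0.211) = 0.694 × 0.789 = 0.547566
P(at least one) = 1 − 0.547566 = 0.452434

0.452434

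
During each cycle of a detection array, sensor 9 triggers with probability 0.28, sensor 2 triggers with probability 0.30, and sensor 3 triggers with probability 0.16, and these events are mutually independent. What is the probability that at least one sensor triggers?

0.57664

P(none) = (1 − 0.28) × (1 − 0.30) × (1 − 0.16) = 0.72 × 0.70 × 0.84 = 0.42336
P(at least one) = 1 − 0.42336 = 0.57664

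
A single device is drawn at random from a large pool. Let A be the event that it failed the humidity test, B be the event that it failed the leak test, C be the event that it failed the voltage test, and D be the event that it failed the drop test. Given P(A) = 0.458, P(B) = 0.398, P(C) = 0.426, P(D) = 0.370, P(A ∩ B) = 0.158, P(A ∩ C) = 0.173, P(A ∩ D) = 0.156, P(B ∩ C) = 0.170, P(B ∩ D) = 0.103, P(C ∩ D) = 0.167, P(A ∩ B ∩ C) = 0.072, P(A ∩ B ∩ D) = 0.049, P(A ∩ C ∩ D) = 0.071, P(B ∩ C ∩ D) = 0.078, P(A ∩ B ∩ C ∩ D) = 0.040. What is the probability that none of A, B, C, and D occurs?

P(A ∪ B ∪ C ∪ D) = 0.458 + 0.398 + 0.426 + 0.370 − 0.158 − 0.173 − 0.156 − 0.170 − 0.103 − 0.167 + 0.072 + 0.049 + 0.071 + 0.078 − 0.040 = 0.955
P(none) = 1 − 0.955 = 0.045

0.045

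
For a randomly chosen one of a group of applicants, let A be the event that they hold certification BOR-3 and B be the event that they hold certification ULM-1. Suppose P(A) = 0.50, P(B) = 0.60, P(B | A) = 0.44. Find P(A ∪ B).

P(A ∩ B) = P(A)·P(B|A) = 0.50 × 0.44 = 0.22
P(A ∪ B) = 0.50 + 0.60 − 0.22 = 0.88

0.88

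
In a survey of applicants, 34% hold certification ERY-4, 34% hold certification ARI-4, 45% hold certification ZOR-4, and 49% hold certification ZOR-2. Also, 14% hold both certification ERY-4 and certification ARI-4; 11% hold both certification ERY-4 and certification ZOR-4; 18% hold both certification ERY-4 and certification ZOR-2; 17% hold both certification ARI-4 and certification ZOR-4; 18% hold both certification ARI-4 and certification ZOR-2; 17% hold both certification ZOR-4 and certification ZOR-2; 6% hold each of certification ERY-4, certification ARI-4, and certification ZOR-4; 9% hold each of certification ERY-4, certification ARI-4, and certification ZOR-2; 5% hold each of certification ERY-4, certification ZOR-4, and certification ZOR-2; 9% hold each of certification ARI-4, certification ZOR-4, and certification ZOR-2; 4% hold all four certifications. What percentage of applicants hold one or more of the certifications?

By inclusion-exclusion,
P(union) = 34 + 34 + 45 + 49 − 14 − 11 − 18 − 17 − 18 − 17 + 6 + 9 + 5 + 9 − 4 = 92%

92%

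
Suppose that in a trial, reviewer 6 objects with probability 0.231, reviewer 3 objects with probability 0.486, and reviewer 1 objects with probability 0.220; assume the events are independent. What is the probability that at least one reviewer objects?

0.69169252

P(none) = (1 − 0.231) × (1 − 0.486) × (1 − 0.220) = 0.769 × 0.514 × 0.780 = 0.30830748
P(at least one) = 1 − 0.30830748 = 0.69169252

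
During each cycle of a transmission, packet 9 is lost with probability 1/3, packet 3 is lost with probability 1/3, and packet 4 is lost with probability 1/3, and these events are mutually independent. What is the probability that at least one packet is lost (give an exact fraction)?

P(none) = (1 − 1/3) × (1 − 1/3) × (1 − 1/3) = 2/3 × 2/3 × 2/3 = 8/27
P(at least one) = 1 − 8/27 = 19/27

19/27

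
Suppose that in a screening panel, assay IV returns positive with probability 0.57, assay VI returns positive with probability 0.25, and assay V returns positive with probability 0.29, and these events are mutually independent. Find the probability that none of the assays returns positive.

0.228975

P(none) = (1 − 0.57) × (1 − 0.25) × (1 − 0.29) = 0.43 × 0.75 × 0.71 = 0.228975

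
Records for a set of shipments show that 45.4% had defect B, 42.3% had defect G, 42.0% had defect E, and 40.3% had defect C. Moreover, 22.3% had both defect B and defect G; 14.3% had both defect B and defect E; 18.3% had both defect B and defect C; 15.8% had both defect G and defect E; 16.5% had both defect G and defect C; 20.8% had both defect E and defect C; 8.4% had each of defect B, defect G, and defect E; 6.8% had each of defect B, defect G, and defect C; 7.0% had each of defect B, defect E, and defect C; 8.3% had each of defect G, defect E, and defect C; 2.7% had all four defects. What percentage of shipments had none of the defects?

10.2%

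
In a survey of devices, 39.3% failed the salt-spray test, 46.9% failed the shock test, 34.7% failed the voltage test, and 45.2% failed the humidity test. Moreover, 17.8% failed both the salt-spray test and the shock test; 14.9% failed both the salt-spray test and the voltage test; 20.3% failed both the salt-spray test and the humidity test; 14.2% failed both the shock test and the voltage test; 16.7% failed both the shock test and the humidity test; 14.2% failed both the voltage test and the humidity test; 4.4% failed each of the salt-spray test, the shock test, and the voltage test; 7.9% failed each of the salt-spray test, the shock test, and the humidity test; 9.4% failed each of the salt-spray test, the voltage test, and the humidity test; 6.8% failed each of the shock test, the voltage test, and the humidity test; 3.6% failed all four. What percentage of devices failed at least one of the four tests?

92.9%

By inclusion-exclusion,
P(at least one) = 39.3 + 46.9 + 34.7 + 45.2 − 17.8 − 14.9 − 20.3 − 14.2 − 16.7 − 14.2 + 4.4 + 7.9 + 9.4 + 6.8 − 3.6 = 92.9%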